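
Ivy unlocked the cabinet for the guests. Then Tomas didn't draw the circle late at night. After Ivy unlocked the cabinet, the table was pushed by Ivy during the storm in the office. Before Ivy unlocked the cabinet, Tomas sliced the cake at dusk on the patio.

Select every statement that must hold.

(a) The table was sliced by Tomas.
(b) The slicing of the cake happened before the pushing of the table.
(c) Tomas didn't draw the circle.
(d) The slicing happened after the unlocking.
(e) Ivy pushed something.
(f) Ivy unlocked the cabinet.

(b), (e), (f)

(a) Not entailed — Tomas sliced the cake, not the table; the table belongs to the pushing event.
(b) Entailed — the narrative places the slicing before the pushing.
(c) Not entailed — dropping 'late at night' under negation is not valid — the original leaves open that Tomas drew the circle some other way.
(d) Not entailed — the narrative places the slicing before the unlocking, not after.
(e) Entailed — dropping 'in the office', 'during the storm' and generalizing the patient leaves a sub-description the original still satisfies.
(f) Entailed — this follows by dropping conjuncts from the unlocking event's description.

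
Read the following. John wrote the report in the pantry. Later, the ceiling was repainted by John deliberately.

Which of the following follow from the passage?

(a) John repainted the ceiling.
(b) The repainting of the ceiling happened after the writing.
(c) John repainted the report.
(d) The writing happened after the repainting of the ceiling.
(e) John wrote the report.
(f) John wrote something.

(a), (b), (e), (f)

(a) Entailed — the original entails any weakening of itself; this just drops 'deliberately'.
(b) Entailed — the narrative places the writing before the repainting.
(c) Not entailed — John repainted the ceiling, not the report; the report belongs to the writing event.
(d) Not entailed — the narrative places the writing before the repainting, not after.
(e) Entailed — every conjunct here is already in the original writing event.
(f) Entailed — the original entails any weakening of itself; this just drops 'in the pantry' and generalizes the patient.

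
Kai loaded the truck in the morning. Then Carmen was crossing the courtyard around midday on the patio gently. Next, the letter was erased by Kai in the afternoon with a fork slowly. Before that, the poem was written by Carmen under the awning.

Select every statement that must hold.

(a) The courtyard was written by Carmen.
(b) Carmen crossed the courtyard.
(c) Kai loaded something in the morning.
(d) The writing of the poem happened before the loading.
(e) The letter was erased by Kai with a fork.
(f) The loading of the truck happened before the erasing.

(a) Not entailed — Carmen wrote the poem, not the courtyard; the courtyard belongs to the crossing event.
(b) Not entailed — 'was crossing' is progressive on an accomplishment; it does not entail the completed 'crossed'.
(c) Entailed — every conjunct here is already in the original loading event.
(d) Not entailed — the narrative doesn't order the writing relative to the loading.
(e) Entailed — the original entails any weakening of itself; this just drops 'in the afternoon', 'slowly'.
(f) Entailed — the narrative places the loading before the erasing.

(c), (e), (f)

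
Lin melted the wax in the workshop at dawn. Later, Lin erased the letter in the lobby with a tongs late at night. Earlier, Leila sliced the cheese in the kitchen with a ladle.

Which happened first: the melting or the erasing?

The connectives place the melting before the erasing.

the melting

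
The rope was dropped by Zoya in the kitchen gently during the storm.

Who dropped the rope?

Zoya

'Zoya' marks the agent of the dropping event.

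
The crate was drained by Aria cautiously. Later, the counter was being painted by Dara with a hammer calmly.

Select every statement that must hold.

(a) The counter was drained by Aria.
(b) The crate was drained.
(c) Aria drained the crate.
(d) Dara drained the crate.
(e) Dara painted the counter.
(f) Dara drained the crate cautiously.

(a) Not entailed — Aria drained the crate, not the counter; the counter belongs to the painting event.
(b) Entailed — every conjunct here is already in the original draining event.
(c) Entailed — the original entails any weakening of itself; this just drops 'cautiously'.
(d) Not entailed — the passage has Aria draining the crate, not Dara.
(e) Not entailed — 'was painting' is progressive on an accomplishment; it does not entail the completed 'painted'.
(f) Not entailed — the passage has Aria draining the crate, not Dara.

(b), (c)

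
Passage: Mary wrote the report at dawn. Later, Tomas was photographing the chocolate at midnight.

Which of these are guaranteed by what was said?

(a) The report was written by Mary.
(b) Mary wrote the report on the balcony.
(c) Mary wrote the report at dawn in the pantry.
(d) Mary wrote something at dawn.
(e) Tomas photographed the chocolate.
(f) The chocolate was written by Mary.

(a) Entailed — this follows by dropping conjuncts from the writing event's description.
(b) Not entailed — 'on the balcony' adds information not in the original event.
(c) Not entailed — 'in the pantry' adds information not in the original event.
(d) Entailed — generalizing the patient leaves a sub-description the original still satisfies.
(e) Not entailed — 'was photographing' is progressive on an accomplishment; it does not entail the completed 'photographed'.
(f) Not entailed — Mary wrote the report, not the chocolate; the chocolate belongs to the photographing event.

(a), (d)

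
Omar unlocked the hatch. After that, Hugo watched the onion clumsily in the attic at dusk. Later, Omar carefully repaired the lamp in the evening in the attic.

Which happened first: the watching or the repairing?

the watching

The connectives place the watching before the repairing.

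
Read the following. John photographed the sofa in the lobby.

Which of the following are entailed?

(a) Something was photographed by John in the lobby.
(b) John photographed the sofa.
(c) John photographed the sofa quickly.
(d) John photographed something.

(a), (b), (d)

(a) Entailed — every conjunct here is already in the original photographing event.
(b) Entailed — this follows by dropping conjuncts from the photographing event's description.
(c) Not entailed — 'quickly' adds information not in the original event.
(d) Entailed — dropping 'in the lobby' and generalizing the patient leaves a sub-description the original still satisfies.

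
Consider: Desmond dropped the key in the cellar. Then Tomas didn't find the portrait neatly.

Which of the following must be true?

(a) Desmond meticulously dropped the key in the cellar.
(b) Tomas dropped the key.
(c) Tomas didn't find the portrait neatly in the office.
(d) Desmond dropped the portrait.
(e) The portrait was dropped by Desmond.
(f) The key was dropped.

(c), (f)

(a) Not entailed — 'meticulously' adds information not in the original event.
(b) Not entailed — the passage has Desmond dropping the key, not Tomas.
(c) Entailed — under negation, adding a further restriction is entailed: if no such finding event occurred, none occurred in the office either.
(d) Not entailed — Desmond dropped the key, not the portrait; the portrait belongs to the finding event.
(e) Not entailed — Desmond dropped the key, not the portrait; the portrait belongs to the finding event.
(f) Entailed — dropping 'in the cellar' and generalizing the agent leaves a sub-description the original still satisfies.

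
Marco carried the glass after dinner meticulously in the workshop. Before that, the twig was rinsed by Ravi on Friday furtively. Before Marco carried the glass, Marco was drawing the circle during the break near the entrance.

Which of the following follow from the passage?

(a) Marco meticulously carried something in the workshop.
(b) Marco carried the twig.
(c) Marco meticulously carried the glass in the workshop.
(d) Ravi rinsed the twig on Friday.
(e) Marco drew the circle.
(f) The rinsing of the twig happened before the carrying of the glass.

(a), (c), (d), (f)

(a) Entailed — dropping 'after dinner' and generalizing the patient leaves a sub-description the original still satisfies.
(b) Not entailed — Marco carried the glass, not the twig; the twig belongs to the rinsing event.
(c) Entailed — every conjunct here is already in the original carrying event.
(d) Entailed — dropping 'furtively' leaves a sub-description the original still satisfies.
(e) Not entailed — 'was drawing' is progressive on an accomplishment; it does not entail the completed 'drew'.
(f) Entailed — the narrative places the rinsing before the carrying.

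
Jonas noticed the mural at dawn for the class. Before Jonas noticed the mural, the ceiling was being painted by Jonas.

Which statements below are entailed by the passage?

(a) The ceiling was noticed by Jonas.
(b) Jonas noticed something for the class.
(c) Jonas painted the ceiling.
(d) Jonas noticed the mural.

(b), (d)

(a) Not entailed — Jonas noticed the mural, not the ceiling; the ceiling belongs to the painting event.
(b) Entailed — dropping 'at dawn' and generalizing the patient leaves a sub-description the original still satisfies.
(c) Not entailed — 'was painting' is progressive on an accomplishment; it does not entail the completed 'painted'.
(d) Entailed — the original entails any weakening of itself; this just drops 'at dawn', 'for the class'.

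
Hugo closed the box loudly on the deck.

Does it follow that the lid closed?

no

Nothing is said about any lid; only the box is affected.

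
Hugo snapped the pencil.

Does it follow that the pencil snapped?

yes

'Hugo snapped the pencil' is the causative; it entails the inchoative 'the pencil snapped'.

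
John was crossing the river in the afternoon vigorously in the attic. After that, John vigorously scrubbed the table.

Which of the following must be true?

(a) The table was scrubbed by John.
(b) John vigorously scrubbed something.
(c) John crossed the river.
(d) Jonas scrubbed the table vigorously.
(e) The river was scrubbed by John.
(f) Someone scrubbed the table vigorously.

(a) Entailed — every conjunct here is already in the original scrubbing event.
(b) Entailed — generalizing the patient leaves a sub-description the original still satisfies.
(c) Not entailed — 'was crossing' is progressive on an accomplishment; it does not entail the completed 'crossed'.
(d) Not entailed — the passage has John scrubbing the table, not Jonas.
(e) Not entailed — John scrubbed the table, not the river; the river belongs to the crossing event.
(f) Entailed — this follows by dropping conjuncts from the scrubbing event's description.

(a), (b), (f)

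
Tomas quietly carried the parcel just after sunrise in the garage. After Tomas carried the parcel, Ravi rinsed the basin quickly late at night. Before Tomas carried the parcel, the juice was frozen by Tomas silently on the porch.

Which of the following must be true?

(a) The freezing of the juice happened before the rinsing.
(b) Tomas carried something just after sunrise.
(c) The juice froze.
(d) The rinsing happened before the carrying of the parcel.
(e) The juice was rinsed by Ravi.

(a) Entailed — the narrative places the freezing before the rinsing.
(b) Entailed — this follows by dropping conjuncts from the carrying event's description.
(c) Entailed — 'Tomas froze the juice' is causative; it entails the inchoative 'the juice froze'.
(d) Not entailed — the narrative places the carrying before the rinsing, not after.
(e) Not entailed — Ravi rinsed the basin, not the juice; the juice belongs to the freezing event.

(a), (b), (c)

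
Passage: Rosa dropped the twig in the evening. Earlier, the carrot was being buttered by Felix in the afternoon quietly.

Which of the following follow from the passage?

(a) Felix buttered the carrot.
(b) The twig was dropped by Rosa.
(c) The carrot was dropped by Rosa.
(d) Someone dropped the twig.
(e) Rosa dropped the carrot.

(a) Not entailed — 'was buttering' is progressive on an accomplishment; it does not entail the completed 'buttered'.
(b) Entailed — every conjunct here is already in the original dropping event.
(c) Not entailed — Rosa dropped the twig, not the carrot; the carrot belongs to the buttering event.
(d) Entailed — this follows by dropping conjuncts from the dropping event's description.
(e) Not entailed — Rosa dropped the twig, not the carrot; the carrot belongs to the buttering event.

(b), (d)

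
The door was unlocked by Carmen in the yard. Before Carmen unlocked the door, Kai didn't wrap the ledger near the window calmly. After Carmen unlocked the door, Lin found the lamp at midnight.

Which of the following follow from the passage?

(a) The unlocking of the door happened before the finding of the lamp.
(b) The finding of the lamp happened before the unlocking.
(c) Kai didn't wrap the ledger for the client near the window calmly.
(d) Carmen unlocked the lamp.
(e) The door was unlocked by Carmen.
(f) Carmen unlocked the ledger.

(a) Entailed — the narrative places the unlocking before the finding.
(b) Not entailed — the narrative places the unlocking before the finding, not after.
(c) Entailed — under negation, adding a further restriction is entailed: if no such wrapping event occurred, none occurred for the client either.
(d) Not entailed — Carmen unlocked the door, not the lamp; the lamp belongs to the finding event.
(e) Entailed — dropping 'in the yard' leaves a sub-description the original still satisfies.
(f) Not entailed — Carmen unlocked the door, not the ledger; the ledger belongs to the wrapping event.

(a), (c), (e)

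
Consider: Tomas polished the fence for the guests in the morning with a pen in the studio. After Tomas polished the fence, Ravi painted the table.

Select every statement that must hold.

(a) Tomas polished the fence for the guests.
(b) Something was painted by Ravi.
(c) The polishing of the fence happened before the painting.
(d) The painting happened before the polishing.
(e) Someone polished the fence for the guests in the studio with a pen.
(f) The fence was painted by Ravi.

(a) Entailed — dropping 'in the studio', 'in the morning', 'with a pen' leaves a sub-description the original still satisfies.
(b) Entailed — the original entails any weakening of itself; this just generalizes the patient.
(c) Entailed — the narrative places the polishing before the painting.
(d) Not entailed — the narrative places the polishing before the painting, not after.
(e) Entailed — the original entails any weakening of itself; this just drops 'in the morning' and generalizes the agent.
(f) Not entailed — Ravi painted the table, not the fence; the fence belongs to the polishing event.

(a), (b), (c), (e)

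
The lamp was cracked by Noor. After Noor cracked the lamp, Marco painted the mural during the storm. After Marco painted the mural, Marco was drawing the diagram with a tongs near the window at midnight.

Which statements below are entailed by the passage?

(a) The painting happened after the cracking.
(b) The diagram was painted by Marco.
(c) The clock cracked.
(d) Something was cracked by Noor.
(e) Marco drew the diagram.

(a), (d)

(a) Entailed — the narrative places the cracking before the painting.
(b) Not entailed — Marco painted the mural, not the diagram; the diagram belongs to the drawing event.
(c) Not entailed — the lamp is what cracked, not the clock.
(d) Entailed — the original entails any weakening of itself; this just generalizes the patient.
(e) Not entailed — 'was drawing' is progressive on an accomplishment; it does not entail the completed 'drew'.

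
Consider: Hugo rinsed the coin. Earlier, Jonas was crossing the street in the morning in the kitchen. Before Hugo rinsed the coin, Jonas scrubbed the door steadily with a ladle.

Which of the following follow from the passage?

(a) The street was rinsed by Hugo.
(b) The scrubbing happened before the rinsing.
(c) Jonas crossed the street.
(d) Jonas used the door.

(a) Not entailed — Hugo rinsed the coin, not the street; the street belongs to the crossing event.
(b) Entailed — the narrative places the scrubbing before the rinsing.
(c) Not entailed — 'was crossing' is progressive on an accomplishment; it does not entail the completed 'crossed'.
(d) Not entailed — the door is the patient, not an instrument — Jonas used a ladle.

(b)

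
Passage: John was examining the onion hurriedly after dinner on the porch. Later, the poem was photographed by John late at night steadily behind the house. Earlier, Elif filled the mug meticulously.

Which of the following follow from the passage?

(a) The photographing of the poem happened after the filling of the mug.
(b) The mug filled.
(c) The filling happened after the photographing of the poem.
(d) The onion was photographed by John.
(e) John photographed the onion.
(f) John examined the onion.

(a) Entailed — the narrative places the filling before the photographing.
(b) Entailed — 'Elif filled the mug' is causative; it entails the inchoative 'the mug filled'.
(c) Not entailed — the narrative places the filling before the photographing, not after.
(d) Not entailed — John photographed the poem, not the onion; the onion belongs to the examining event.
(e) Not entailed — John photographed the poem, not the onion; the onion belongs to the examining event.
(f) Entailed — 'examine' is an activity; 'was examining' entails that some examining happened, so 'examined' holds.

(a), (b), (f)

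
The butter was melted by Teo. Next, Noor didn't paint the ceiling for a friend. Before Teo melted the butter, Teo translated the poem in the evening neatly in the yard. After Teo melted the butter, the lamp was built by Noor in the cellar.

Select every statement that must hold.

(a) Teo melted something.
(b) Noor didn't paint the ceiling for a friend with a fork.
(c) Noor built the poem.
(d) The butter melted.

(a) Entailed — this follows by dropping conjuncts from the melting event's description.
(b) Entailed — under negation, adding a further restriction is entailed: if no such painting event occurred, none occurred with a fork either.
(c) Not entailed — Noor built the lamp, not the poem; the poem belongs to the translating event.
(d) Entailed — 'Teo melted the butter' is causative; it entails the inchoative 'the butter melted'.

(a), (b), (d)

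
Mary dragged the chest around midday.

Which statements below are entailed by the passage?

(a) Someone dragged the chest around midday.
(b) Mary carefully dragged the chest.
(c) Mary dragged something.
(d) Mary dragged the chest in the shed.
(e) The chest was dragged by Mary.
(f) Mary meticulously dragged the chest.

(a) Entailed — the original entails any weakening of itself; this just generalizes the agent.
(b) Not entailed — 'carefully' adds information not in the original event.
(c) Entailed — the original entails any weakening of itself; this just drops 'around midday' and generalizes the patient.
(d) Not entailed — 'in the shed' adds information not in the original event.
(e) Entailed — the original entails any weakening of itself; this just drops 'around midday'.
(f) Not entailed — 'meticulously' adds information not in the original event.

(a), (c), (e)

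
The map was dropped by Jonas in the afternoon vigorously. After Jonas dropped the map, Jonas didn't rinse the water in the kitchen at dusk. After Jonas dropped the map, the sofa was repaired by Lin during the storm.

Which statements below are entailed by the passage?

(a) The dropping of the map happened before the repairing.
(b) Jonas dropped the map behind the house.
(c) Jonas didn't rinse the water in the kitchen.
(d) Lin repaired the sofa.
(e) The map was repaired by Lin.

(a) Entailed — the narrative places the dropping before the repairing.
(b) Not entailed — 'behind the house' adds information not in the original event.
(c) Not entailed — dropping 'at dusk' under negation is not valid — the original leaves open that Jonas rinsed the water some other way.
(d) Entailed — the original entails any weakening of itself; this just drops 'during the storm'.
(e) Not entailed — Lin repaired the sofa, not the map; the map belongs to the dropping event.

(a), (d)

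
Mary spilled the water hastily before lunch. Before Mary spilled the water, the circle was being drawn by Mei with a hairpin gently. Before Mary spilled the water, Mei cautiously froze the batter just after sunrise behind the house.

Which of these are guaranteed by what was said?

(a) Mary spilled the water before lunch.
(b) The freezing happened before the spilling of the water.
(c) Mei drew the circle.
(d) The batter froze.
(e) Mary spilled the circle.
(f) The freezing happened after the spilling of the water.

(a) Entailed — this follows by dropping conjuncts from the spilling event's description.
(b) Entailed — the narrative places the freezing before the spilling.
(c) Not entailed — 'was drawing' is progressive on an accomplishment; it does not entail the completed 'drew'.
(d) Entailed — 'Mei froze the batter' is causative; it entails the inchoative 'the batter froze'.
(e) Not entailed — Mary spilled the water, not the circle; the circle belongs to the drawing event.
(f) Not entailed — the narrative places the freezing before the spilling, not after.

(a), (b), (d)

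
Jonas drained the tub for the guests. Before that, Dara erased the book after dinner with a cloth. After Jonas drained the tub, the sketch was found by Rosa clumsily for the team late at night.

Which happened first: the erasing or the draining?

The connectives place the erasing before the draining.

the erasing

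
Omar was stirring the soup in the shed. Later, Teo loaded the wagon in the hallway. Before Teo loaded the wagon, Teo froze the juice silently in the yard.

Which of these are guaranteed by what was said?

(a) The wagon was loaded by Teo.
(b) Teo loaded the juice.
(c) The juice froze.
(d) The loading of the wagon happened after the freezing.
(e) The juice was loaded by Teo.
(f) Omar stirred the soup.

(a) Entailed — this follows by dropping conjuncts from the loading event's description.
(b) Not entailed — Teo loaded the wagon, not the juice; the juice belongs to the freezing event.
(c) Entailed — 'Teo froze the juice' is causative; it entails the inchoative 'the juice froze'.
(d) Entailed — the narrative places the freezing before the loading.
(e) Not entailed — Teo loaded the wagon, not the juice; the juice belongs to the freezing event.
(f) Entailed — 'stir' is an activity; 'was stirring' entails that some stirring happened, so 'stirred' holds.

(a), (c), (d), (f)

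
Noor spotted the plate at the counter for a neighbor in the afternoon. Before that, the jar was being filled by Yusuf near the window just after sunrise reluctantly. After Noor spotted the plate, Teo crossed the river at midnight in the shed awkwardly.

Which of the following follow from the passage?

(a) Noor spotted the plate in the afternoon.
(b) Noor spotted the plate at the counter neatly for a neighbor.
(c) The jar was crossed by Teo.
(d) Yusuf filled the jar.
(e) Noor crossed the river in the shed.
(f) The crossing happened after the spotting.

(a), (f)

(a) Entailed — this follows by dropping conjuncts from the spotting event's description.
(b) Not entailed — 'neatly' adds information not in the original event.
(c) Not entailed — Teo crossed the river, not the jar; the jar belongs to the filling event.
(d) Not entailed — 'was filling' is progressive on an accomplishment; it does not entail the completed 'filled'.
(e) Not entailed — the passage has Teo crossing the river, not Noor.
(f) Entailed — the narrative places the spotting before the crossing.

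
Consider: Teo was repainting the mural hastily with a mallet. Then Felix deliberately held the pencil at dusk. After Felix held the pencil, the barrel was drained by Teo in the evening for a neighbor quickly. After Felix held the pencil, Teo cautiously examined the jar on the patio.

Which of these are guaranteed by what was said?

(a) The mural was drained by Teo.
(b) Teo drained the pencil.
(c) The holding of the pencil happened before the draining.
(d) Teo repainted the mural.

(a) Not entailed — Teo drained the barrel, not the mural; the mural belongs to the repainting event.
(b) Not entailed — Teo drained the barrel, not the pencil; the pencil belongs to the holding event.
(c) Entailed — the narrative places the holding before the draining.
(d) Not entailed — 'was repainting' is progressive on an accomplishment; it does not entail the completed 'repainted'.

(c)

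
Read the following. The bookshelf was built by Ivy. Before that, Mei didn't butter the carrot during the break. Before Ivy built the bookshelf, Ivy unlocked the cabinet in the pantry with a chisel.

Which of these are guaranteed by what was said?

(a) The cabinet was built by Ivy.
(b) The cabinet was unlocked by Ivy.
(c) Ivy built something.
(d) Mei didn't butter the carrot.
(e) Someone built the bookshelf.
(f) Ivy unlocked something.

(a) Not entailed — Ivy built the bookshelf, not the cabinet; the cabinet belongs to the unlocking event.
(b) Entailed — every conjunct here is already in the original unlocking event.
(c) Entailed — generalizing the patient leaves a sub-description the original still satisfies.
(d) Not entailed — dropping 'during the break' under negation is not valid — the original leaves open that Mei buttered the carrot some other way.
(e) Entailed — this follows by dropping conjuncts from the building event's description.
(f) Entailed — the original entails any weakening of itself; this just drops 'in the pantry', 'with a chisel' and generalizes the patient.

(b), (c), (e), (f)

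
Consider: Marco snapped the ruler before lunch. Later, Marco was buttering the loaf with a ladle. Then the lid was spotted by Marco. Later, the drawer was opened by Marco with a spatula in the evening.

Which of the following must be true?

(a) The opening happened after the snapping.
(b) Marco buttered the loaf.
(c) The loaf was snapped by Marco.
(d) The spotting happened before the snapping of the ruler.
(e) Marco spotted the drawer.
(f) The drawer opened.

(a) Entailed — the narrative places the snapping before the opening.
(b) Not entailed — 'was buttering' is progressive on an accomplishment; it does not entail the completed 'buttered'.
(c) Not entailed — Marco snapped the ruler, not the loaf; the loaf belongs to the buttering event.
(d) Not entailed — the narrative places the snapping before the spotting, not after.
(e) Not entailed — Marco spotted the lid, not the drawer; the drawer belongs to the opening event.
(f) Entailed — 'Marco opened the drawer' is causative; it entails the inchoative 'the drawer opened'.

(a), (f)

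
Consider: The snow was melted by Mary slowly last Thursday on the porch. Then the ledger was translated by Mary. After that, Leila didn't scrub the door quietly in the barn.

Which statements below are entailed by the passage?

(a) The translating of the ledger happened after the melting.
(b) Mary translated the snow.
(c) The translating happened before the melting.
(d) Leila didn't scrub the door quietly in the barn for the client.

(a) Entailed — the narrative places the melting before the translating.
(b) Not entailed — Mary translated the ledger, not the snow; the snow belongs to the melting event.
(c) Not entailed — the narrative places the melting before the translating, not after.
(d) Entailed — under negation, adding a further restriction is entailed: if no such scrubbing event occurred, none occurred for the client either.

(a), (d)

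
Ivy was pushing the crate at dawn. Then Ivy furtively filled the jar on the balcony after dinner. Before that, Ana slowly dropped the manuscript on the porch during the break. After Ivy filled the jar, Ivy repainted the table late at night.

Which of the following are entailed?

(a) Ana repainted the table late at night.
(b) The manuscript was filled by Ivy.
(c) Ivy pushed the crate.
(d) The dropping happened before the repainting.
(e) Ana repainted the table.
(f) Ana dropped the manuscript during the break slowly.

(a) Not entailed — the passage has Ivy repainting the table, not Ana.
(b) Not entailed — Ivy filled the jar, not the manuscript; the manuscript belongs to the dropping event.
(c) Entailed — 'push' is an activity; 'was pushing' entails that some pushing happened, so 'pushed' holds.
(d) Entailed — the narrative places the dropping before the repainting.
(e) Not entailed — the passage has Ivy repainting the table, not Ana.
(f) Entailed — dropping 'on the porch' leaves a sub-description the original still satisfies.

(c), (d), (f)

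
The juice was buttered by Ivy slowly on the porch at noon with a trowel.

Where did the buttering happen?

on the porch

'on the porch' marks the location of the buttering event.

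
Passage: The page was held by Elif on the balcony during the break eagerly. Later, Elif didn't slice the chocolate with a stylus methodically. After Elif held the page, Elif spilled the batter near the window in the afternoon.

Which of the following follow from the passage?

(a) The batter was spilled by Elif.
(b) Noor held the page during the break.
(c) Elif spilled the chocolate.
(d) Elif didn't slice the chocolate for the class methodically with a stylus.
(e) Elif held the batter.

(a) Entailed — this follows by dropping conjuncts from the spilling event's description.
(b) Not entailed — the passage has Elif holding the page, not Noor.
(c) Not entailed — Elif spilled the batter, not the chocolate; the chocolate belongs to the slicing event.
(d) Entailed — under negation, adding a further restriction is entailed: if no such slicing event occurred, none occurred for the class either.
(e) Not entailed — Elif held the page, not the batter; the batter belongs to the spilling event.

(a), (d)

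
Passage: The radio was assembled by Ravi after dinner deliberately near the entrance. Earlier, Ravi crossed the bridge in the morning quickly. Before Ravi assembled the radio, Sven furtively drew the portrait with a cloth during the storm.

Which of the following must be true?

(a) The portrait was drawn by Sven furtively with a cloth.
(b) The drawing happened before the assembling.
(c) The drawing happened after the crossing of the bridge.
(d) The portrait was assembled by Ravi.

(a), (b)

(a) Entailed — the original entails any weakening of itself; this just drops 'during the storm'.
(b) Entailed — the narrative places the drawing before the assembling.
(c) Not entailed — the narrative doesn't order the crossing relative to the drawing.
(d) Not entailed — Ravi assembled the radio, not the portrait; the portrait belongs to the drawing event.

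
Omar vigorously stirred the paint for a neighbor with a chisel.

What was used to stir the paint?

'with a chisel' marks the instrument of the stirring event.

a chisel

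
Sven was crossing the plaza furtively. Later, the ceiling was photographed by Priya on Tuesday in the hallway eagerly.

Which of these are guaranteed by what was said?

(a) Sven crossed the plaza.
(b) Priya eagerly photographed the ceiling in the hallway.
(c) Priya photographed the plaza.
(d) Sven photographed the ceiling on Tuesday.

(b)

(a) Not entailed — 'was crossing' is progressive on an accomplishment; it does not entail the completed 'crossed'.
(b) Entailed — dropping 'on Tuesday' leaves a sub-description the original still satisfies.
(c) Not entailed — Priya photographed the ceiling, not the plaza; the plaza belongs to the crossing event.
(d) Not entailed — the passage has Priya photographing the ceiling, not Sven.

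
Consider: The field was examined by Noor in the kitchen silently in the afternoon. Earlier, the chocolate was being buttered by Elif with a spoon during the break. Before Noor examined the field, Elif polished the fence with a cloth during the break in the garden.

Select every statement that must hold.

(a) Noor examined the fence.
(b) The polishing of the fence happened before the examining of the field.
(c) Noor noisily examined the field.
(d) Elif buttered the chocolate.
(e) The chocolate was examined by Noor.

(a) Not entailed — Noor examined the field, not the fence; the fence belongs to the polishing event.
(b) Entailed — the narrative places the polishing before the examining.
(c) Not entailed — 'noisily' adds a manner not in (and inconsistent with) the original.
(d) Not entailed — 'was buttering' is progressive on an accomplishment; it does not entail the completed 'buttered'.
(e) Not entailed — Noor examined the field, not the chocolate; the chocolate belongs to the buttering event.

(b)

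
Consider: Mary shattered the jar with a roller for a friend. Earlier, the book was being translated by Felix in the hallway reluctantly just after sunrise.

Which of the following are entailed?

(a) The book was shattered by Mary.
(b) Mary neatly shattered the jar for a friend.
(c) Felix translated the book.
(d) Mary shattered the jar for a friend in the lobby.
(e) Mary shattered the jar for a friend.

(a) Not entailed — Mary shattered the jar, not the book; the book belongs to the translating event.
(b) Not entailed — 'neatly' adds information not in the original event.
(c) Not entailed — 'was translating' is progressive on an accomplishment; it does not entail the completed 'translated'.
(d) Not entailed — 'in the lobby' adds information not in the original event.
(e) Entailed — the original entails any weakening of itself; this just drops 'with a roller'.

(e)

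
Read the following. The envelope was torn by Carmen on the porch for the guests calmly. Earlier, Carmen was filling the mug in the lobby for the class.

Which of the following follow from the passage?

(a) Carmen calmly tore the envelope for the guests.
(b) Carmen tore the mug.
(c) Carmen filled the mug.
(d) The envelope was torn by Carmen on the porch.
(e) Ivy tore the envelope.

(a), (d)

(a) Entailed — the original entails any weakening of itself; this just drops 'on the porch'.
(b) Not entailed — Carmen tore the envelope, not the mug; the mug belongs to the filling event.
(c) Not entailed — 'was filling' is progressive on an accomplishment; it does not entail the completed 'filled'.
(d) Entailed — this follows by dropping conjuncts from the tearing event's description.
(e) Not entailed — the passage has Carmen tearing the envelope, not Ivy.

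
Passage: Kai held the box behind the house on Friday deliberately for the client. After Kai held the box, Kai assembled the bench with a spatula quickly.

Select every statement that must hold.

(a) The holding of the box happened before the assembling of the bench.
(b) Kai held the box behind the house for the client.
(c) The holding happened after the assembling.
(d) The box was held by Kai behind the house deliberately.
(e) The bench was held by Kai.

(a), (b), (d)

(a) Entailed — the narrative places the holding before the assembling.
(b) Entailed — this follows by dropping conjuncts from the holding event's description.
(c) Not entailed — the narrative places the holding before the assembling, not after.
(d) Entailed — dropping 'for the client', 'on Friday' leaves a sub-description the original still satisfies.
(e) Not entailed — Kai held the box, not the bench; the bench belongs to the assembling event.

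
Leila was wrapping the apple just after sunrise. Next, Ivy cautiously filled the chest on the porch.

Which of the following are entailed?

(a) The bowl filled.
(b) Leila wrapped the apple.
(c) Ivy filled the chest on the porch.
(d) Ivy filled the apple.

(a) Not entailed — the chest is what filled, not the bowl.
(b) Not entailed — 'was wrapping' is progressive on an accomplishment; it does not entail the completed 'wrapped'.
(c) Entailed — the original entails any weakening of itself; this just drops 'cautiously'.
(d) Not entailed — Ivy filled the chest, not the apple; the apple belongs to the wrapping event.

(c)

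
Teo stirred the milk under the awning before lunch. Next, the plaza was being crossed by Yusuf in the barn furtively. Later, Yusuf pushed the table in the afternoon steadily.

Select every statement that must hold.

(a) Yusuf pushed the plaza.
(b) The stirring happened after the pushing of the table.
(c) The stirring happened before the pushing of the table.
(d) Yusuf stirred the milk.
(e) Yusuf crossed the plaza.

(c)

(a) Not entailed — Yusuf pushed the table, not the plaza; the plaza belongs to the crossing event.
(b) Not entailed — the narrative places the stirring before the pushing, not after.
(c) Entailed — the narrative places the stirring before the pushing.
(d) Not entailed — the passage has Teo stirring the milk, not Yusuf.
(e) Not entailed — 'was crossing' is progressive on an accomplishment; it does not entail the completed 'crossed'.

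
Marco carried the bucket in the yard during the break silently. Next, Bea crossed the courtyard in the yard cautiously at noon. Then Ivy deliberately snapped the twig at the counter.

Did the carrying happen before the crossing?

yes

The narrative orders the carrying before the crossing.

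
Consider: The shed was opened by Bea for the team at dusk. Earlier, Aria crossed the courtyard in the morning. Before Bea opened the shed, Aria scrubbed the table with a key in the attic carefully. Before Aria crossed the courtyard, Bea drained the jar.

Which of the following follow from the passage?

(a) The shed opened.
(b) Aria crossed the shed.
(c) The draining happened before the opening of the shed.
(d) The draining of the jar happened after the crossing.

(a), (c)

(a) Entailed — 'Bea opened the shed' is causative; it entails the inchoative 'the shed opened'.
(b) Not entailed — Aria crossed the courtyard, not the shed; the shed belongs to the opening event.
(c) Entailed — the narrative places the draining before the opening.
(d) Not entailed — the narrative places the draining before the crossing, not after.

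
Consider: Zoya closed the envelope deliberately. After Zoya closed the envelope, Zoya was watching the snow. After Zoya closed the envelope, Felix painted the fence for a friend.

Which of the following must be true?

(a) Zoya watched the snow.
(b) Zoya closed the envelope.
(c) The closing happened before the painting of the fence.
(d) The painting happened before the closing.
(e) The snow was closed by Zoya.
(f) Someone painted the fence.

(a) Entailed — 'watch' is an activity; 'was watching' entails that some watching happened, so 'watched' holds.
(b) Entailed — every conjunct here is already in the original closing event.
(c) Entailed — the narrative places the closing before the painting.
(d) Not entailed — the narrative places the closing before the painting, not after.
(e) Not entailed — Zoya closed the envelope, not the snow; the snow belongs to the watching event.
(f) Entailed — the original entails any weakening of itself; this just drops 'for a friend' and generalizes the agent.

(a), (b), (c), (f)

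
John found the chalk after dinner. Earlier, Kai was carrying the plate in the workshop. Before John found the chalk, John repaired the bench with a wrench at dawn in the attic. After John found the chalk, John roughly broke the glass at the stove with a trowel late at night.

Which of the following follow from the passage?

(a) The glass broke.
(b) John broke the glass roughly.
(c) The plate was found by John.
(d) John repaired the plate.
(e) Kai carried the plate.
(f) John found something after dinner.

(a), (b), (e), (f)

(a) Entailed — 'John broke the glass' is causative; it entails the inchoative 'the glass broke'.
(b) Entailed — dropping 'late at night', 'at the stove', 'with a trowel' leaves a sub-description the original still satisfies.
(c) Not entailed — John found the chalk, not the plate; the plate belongs to the carrying event.
(d) Not entailed — John repaired the bench, not the plate; the plate belongs to the carrying event.
(e) Entailed — 'carry' is an activity; 'was carrying' entails that some carrying happened, so 'carried' holds.
(f) Entailed — this follows by dropping conjuncts from the finding event's description.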